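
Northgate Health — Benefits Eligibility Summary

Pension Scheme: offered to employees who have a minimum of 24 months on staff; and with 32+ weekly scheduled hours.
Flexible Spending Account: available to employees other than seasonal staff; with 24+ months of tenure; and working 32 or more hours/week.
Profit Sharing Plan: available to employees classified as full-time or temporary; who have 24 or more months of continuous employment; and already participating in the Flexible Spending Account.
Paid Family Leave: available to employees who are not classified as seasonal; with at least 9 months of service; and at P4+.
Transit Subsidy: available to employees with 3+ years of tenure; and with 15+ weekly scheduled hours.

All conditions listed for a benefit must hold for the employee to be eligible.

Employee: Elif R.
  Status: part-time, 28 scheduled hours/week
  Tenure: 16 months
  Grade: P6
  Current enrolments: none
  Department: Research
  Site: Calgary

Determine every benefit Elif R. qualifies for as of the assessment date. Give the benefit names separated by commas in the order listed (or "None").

Pension Scheme — service 16 months < 24 months ✗ → not eligible.
Flexible Spending Account — status part-time ✓ (not excluded); service 16 months < 24 months ✗ → not eligible.
Profit Sharing Plan — status part-time ✗ (requires full-time or temporary) → not eligible.
Paid Family Leave — status part-time ✓ (not excluded); service 16 months ≥ 9 months ✓; grade P6 ≥ P4 ✓ → eligible.
Transit Subsidy — service 16 months < 3 years (≈1095 days) ✗ → not eligible.

Paid Family Leave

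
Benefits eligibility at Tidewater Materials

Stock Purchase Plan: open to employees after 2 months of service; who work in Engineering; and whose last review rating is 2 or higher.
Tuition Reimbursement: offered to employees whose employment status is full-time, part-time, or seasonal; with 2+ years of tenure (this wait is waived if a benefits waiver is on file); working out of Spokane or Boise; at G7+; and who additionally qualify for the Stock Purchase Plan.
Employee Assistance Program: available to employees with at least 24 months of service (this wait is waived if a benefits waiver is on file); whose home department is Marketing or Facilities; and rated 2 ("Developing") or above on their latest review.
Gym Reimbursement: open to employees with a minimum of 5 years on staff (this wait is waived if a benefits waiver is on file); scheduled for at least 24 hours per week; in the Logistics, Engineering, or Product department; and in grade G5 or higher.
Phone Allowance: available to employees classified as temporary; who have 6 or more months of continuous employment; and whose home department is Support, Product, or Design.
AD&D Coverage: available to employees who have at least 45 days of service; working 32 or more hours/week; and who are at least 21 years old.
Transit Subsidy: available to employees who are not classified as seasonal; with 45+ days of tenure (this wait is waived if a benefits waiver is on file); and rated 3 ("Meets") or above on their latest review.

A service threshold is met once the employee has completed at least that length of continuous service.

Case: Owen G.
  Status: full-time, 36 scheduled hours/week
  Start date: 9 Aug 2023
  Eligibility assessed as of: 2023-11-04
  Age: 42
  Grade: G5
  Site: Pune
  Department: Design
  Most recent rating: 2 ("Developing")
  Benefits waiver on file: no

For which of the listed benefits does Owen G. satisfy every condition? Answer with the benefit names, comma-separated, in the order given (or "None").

Service from 9 Aug 2023 to 2023-11-04: 87 days.
Stock Purchase Plan — service 87 days ≥ 2 months (≈60 days) ✓; dept Design ✗ → not eligible.
Tuition Reimbursement — status full-time ✓; no waiver, service 87 days < 2 years (≈730 days) ✗ → not eligible.
Employee Assistance Program — no waiver, service 87 days < 24 months (≈720 days) ✗ → not eligible.
Gym Reimbursement — no waiver, service 87 days < 5 years (≈1825 days) ✗ → not eligible.
Phone Allowance — status full-time ✗ (requires temporary) → not eligible.
AD&D Coverage — service 87 days ≥ 45 days ✓; 36 hrs/wk ≥ 32 ✓; age 42 ≥ 21 ✓ → eligible.
Transit Subsidy — status full-time ✓ (not excluded); no waiver, service 87 days ≥ 45 days ✓; rating 2 < 3 ✗ → not eligible.

AD&D Coverage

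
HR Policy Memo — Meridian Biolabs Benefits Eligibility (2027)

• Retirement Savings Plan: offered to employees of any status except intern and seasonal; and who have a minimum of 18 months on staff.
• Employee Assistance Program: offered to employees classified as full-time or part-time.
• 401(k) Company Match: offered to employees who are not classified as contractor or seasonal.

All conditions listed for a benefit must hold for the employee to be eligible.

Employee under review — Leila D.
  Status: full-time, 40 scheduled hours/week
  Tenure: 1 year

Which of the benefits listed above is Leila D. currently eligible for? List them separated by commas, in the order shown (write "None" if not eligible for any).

Retirement Savings Plan — status full-time ✓ (not excluded); service 1 year < 18 months (≈540 days) ✗ → not eligible.
Employee Assistance Program — status full-time ✓ → eligible.
401(k) Company Match — status full-time ✓ (not excluded) → eligible.

Employee Assistance Program, 401(k) Company Match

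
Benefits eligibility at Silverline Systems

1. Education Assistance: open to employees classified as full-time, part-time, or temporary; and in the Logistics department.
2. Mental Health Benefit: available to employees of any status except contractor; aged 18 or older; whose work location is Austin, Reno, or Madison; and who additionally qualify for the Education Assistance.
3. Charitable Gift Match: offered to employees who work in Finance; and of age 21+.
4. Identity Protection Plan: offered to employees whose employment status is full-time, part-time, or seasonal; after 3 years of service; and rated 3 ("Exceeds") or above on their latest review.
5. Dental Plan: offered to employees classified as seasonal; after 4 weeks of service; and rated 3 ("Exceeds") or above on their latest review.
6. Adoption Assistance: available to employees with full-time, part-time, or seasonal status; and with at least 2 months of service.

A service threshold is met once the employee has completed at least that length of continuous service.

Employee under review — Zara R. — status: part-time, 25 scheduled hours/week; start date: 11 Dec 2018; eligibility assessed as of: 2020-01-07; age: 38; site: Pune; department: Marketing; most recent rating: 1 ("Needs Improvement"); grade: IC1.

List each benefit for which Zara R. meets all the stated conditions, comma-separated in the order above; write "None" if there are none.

Service from 11 Dec 2018 to 2020-01-07: 392 days.
Education Assistance — status part-time ✓; dept Marketing ✗ → not eligible.
Mental Health Benefit — status part-time ✓ (not excluded); age 38 ≥ 18 ✓; site Pune ✗ (not Austin, Reno, or Madison) → not eligible.
Charitable Gift Match — dept Marketing ✗ → not eligible.
Identity Protection Plan — status part-time ✓; service 392 days < 3 years (≈1095 days) ✗ → not eligible.
Dental Plan — status part-time ✗ (requires seasonal) → not eligible.
Adoption Assistance — status part-time ✓; service 392 days ≥ 2 months (≈60 days) ✓ → eligible.

Adoption Assistance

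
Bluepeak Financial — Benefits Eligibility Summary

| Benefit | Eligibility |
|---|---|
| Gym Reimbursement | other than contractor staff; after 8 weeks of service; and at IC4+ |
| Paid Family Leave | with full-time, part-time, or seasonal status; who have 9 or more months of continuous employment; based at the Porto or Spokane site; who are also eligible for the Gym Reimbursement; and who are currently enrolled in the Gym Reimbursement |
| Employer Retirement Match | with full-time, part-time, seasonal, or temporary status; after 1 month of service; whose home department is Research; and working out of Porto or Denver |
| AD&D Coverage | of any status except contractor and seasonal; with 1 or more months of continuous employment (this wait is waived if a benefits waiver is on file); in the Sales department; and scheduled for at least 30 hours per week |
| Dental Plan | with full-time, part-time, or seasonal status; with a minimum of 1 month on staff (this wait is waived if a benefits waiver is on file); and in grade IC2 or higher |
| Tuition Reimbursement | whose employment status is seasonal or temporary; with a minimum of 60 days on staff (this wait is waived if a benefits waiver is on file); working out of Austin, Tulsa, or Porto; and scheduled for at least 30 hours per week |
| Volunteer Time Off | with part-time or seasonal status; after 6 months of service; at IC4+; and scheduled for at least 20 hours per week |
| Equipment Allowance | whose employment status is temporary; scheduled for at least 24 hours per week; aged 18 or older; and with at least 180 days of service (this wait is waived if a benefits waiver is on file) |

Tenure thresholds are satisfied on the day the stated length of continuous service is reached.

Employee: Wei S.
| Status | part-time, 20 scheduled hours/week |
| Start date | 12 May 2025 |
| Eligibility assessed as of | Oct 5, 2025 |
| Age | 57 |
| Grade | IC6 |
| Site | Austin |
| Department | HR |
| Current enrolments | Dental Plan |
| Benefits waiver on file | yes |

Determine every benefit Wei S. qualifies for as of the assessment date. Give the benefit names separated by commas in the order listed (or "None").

Gym Reimbursement, Dental Plan

Service from 12 May 2025 to Oct 5, 2025: 146 days.
Gym Reimbursement — status part-time ✓ (not excluded); service 146 days ≥ 8 weeks (≈56 days) ✓; grade IC6 ≥ IC4 ✓ → eligible.
Paid Family Leave — status part-time ✓; service 146 days < 9 months (≈270 days) ✗ → not eligible.
Employer Retirement Match — status part-time ✓; service 146 days ≥ 1 month (≈30 days) ✓; dept HR ✗ → not eligible.
AD&D Coverage — status part-time ✓ (not excluded); benefits waiver on file ✓; dept HR ✗ → not eligible.
Dental Plan — status part-time ✓; benefits waiver on file ✓; grade IC6 ≥ IC2 ✓ → eligible.
Tuition Reimbursement — status part-time ✗ (requires seasonal or temporary) → not eligible.
Volunteer Time Off — status part-time ✓; service 146 days < 6 months (≈180 days) ✗ → not eligible.
Equipment Allowance — status part-time ✗ (requires temporary) → not eligible.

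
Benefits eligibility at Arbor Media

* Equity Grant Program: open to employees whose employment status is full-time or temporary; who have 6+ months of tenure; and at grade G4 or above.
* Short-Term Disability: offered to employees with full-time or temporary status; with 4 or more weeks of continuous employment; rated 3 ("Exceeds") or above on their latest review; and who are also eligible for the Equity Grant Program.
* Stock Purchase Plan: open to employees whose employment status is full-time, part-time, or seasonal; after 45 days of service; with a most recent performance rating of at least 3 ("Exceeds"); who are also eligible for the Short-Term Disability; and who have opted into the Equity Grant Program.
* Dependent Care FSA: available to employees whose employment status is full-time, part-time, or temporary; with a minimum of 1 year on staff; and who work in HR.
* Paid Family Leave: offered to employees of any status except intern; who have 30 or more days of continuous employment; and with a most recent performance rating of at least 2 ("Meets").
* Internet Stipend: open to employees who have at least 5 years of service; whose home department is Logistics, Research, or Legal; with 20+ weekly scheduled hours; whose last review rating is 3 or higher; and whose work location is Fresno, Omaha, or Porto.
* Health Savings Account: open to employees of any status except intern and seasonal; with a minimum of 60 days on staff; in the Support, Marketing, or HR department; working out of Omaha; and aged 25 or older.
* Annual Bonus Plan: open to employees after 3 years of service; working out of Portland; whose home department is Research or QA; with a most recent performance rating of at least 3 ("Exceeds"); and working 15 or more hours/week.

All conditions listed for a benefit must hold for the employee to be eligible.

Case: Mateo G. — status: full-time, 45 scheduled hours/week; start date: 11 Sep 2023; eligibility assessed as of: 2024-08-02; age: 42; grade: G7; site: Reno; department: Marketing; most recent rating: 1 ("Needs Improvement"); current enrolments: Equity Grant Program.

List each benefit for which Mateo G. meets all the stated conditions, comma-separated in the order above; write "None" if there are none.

Equity Grant Program

Service from 11 Sep 2023 to 2024-08-02: 326 days.
Equity Grant Program — status full-time ✓; service 326 days ≥ 6 months (≈180 days) ✓; grade G7 ≥ G4 ✓ → eligible.
Short-Term Disability — status full-time ✓; service 326 days ≥ 4 weeks (≈28 days) ✓; rating 1 < 3 ✗ → not eligible.
Stock Purchase Plan — status full-time ✓; service 326 days ≥ 45 days ✓; rating 1 < 3 ✗ → not eligible.
Dependent Care FSA — status full-time ✓; service 326 days < 1 year (≈365 days) ✗ → not eligible.
Paid Family Leave — status full-time ✓ (not excluded); service 326 days ≥ 30 days ✓; rating 1 < 2 ✗ → not eligible.
Internet Stipend — service 326 days < 5 years (≈1825 days) ✗ → not eligible.
Health Savings Account — status full-time ✓ (not excluded); service 326 days ≥ 60 days ✓; dept Marketing ✓; site Reno ✗ (not Omaha) → not eligible.
Annual Bonus Plan — service 326 days < 3 years (≈1095 days) ✗ → not eligible.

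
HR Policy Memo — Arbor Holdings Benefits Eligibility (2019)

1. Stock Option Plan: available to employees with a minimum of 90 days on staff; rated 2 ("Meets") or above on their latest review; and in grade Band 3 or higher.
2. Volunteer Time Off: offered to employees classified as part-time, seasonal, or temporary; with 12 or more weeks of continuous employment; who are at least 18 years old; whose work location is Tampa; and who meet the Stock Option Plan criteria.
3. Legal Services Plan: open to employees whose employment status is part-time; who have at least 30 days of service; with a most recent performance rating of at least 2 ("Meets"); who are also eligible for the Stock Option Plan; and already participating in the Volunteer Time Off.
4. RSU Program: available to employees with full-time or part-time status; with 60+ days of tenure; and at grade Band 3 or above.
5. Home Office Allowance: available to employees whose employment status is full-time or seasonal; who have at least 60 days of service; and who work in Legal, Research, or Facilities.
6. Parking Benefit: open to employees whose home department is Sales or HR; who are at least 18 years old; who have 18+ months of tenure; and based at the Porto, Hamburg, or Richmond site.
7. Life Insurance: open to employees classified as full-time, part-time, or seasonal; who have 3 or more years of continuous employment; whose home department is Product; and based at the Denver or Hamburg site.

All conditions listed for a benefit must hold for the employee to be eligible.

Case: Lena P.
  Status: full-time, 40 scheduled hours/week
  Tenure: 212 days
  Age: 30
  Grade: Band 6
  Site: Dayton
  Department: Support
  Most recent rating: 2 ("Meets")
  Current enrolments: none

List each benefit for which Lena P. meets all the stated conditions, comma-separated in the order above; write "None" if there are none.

Stock Option Plan — service 212 days ≥ 90 days ✓; rating 2 ≥ 2 ✓; grade Band 6 ≥ Band 3 ✓ → eligible.
Volunteer Time Off — status full-time ✗ (requires part-time, seasonal, or temporary) → not eligible.
Legal Services Plan — status full-time ✗ (requires part-time) → not eligible.
RSU Program — status full-time ✓; service 212 days ≥ 60 days ✓; grade Band 6 ≥ Band 3 ✓ → eligible.
Home Office Allowance — status full-time ✓; service 212 days ≥ 60 days ✓; dept Support ✗ → not eligible.
Parking Benefit — dept Support ✗ → not eligible.
Life Insurance — status full-time ✓; service 212 days < 3 years (≈1095 days) ✗ → not eligible.

Stock Option Plan, RSU Program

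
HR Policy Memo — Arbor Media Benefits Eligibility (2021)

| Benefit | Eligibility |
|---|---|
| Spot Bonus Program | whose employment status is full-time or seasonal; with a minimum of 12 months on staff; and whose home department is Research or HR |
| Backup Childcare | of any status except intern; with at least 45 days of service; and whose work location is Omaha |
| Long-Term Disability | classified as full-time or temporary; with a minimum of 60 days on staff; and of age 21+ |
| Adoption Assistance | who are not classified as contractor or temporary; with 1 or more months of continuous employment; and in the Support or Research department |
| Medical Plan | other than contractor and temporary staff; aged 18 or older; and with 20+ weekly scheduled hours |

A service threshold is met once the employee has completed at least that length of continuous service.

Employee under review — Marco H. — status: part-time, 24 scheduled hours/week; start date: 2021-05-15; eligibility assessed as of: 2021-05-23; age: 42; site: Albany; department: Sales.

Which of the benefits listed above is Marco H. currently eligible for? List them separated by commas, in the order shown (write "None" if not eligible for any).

Service from 2021-05-15 to 2021-05-23: 8 days.
Spot Bonus Program — status part-time ✗ (requires full-time or seasonal) → not eligible.
Backup Childcare — status part-time ✓ (not excluded); service 8 days < 45 days ✗ → not eligible.
Long-Term Disability — status part-time ✗ (requires full-time or temporary) → not eligible.
Adoption Assistance — status part-time ✓ (not excluded); service 8 days < 1 month (≈30 days) ✗ → not eligible.
Medical Plan — status part-time ✓ (not excluded); age 42 ≥ 18 ✓; 24 hrs/wk ≥ 20 ✓ → eligible.

Medical Plan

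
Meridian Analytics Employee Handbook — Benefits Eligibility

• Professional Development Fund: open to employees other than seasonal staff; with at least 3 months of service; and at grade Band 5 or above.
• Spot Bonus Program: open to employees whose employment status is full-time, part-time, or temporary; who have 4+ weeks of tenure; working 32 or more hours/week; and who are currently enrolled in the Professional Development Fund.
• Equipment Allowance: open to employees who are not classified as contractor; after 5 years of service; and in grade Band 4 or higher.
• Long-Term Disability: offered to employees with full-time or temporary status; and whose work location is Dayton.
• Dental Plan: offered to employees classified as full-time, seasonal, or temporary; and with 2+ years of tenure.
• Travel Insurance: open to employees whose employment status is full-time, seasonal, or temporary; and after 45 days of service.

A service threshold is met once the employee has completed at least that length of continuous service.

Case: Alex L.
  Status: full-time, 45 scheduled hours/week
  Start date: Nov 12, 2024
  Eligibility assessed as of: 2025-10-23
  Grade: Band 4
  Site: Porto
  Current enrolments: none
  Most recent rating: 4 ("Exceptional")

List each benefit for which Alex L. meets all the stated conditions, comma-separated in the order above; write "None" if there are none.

Travel Insurance

Service from Nov 12, 2024 to 2025-10-23: 345 days.
Professional Development Fund — status full-time ✓ (not excluded); service 345 days ≥ 3 months (≈90 days) ✓; grade Band 4 < Band 5 ✗ → not eligible.
Spot Bonus Program — status full-time ✓; service 345 days ≥ 4 weeks (≈28 days) ✓; 45 hrs/wk ≥ 32 ✓; not enrolled in Professional Development Fund ✗ → not eligible.
Equipment Allowance — status full-time ✓ (not excluded); service 345 days < 5 years (≈1825 days) ✗ → not eligible.
Long-Term Disability — status full-time ✓; site Porto ✗ (not Dayton) → not eligible.
Dental Plan — status full-time ✓; service 345 days < 2 years (≈730 days) ✗ → not eligible.
Travel Insurance — status full-time ✓; service 345 days ≥ 45 days ✓ → eligible.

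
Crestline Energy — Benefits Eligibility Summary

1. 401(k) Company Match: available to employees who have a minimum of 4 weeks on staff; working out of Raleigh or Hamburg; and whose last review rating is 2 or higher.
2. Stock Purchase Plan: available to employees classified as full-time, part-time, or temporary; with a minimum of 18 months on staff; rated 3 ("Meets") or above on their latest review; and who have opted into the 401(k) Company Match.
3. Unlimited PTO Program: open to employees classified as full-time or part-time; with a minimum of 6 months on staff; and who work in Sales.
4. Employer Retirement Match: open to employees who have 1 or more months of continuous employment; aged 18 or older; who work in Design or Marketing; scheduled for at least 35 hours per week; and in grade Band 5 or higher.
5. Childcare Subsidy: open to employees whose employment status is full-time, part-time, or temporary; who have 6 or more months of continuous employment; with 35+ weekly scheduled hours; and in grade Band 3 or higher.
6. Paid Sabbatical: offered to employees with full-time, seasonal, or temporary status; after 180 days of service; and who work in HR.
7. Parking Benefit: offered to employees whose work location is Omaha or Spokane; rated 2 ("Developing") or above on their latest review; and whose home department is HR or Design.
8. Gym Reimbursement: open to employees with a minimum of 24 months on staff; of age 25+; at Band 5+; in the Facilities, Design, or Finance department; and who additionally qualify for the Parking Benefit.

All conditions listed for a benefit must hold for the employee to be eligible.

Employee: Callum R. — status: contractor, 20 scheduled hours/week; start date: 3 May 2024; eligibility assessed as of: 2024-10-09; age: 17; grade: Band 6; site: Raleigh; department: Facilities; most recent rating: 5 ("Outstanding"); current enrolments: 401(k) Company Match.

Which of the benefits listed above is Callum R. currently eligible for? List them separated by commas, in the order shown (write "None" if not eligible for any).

Service from 3 May 2024 to 2024-10-09: 159 days.
401(k) Company Match — service 159 days ≥ 4 weeks (≈28 days) ✓; site Raleigh ✓; rating 5 ≥ 2 ✓ → eligible.
Stock Purchase Plan — status contractor ✗ (requires full-time, part-time, or temporary) → not eligible.
Unlimited PTO Program — status contractor ✗ (requires full-time or part-time) → not eligible.
Employer Retirement Match — service 159 days ≥ 1 month (≈30 days) ✓; age 17 < 18 ✗ → not eligible.
Childcare Subsidy — status contractor ✗ (requires full-time, part-time, or temporary) → not eligible.
Paid Sabbatical — status contractor ✗ (requires full-time, seasonal, or temporary) → not eligible.
Parking Benefit — site Raleigh ✗ (not Omaha or Spokane) → not eligible.
Gym Reimbursement — service 159 days < 24 months (≈720 days) ✗ → not eligible.

401(k) Company Match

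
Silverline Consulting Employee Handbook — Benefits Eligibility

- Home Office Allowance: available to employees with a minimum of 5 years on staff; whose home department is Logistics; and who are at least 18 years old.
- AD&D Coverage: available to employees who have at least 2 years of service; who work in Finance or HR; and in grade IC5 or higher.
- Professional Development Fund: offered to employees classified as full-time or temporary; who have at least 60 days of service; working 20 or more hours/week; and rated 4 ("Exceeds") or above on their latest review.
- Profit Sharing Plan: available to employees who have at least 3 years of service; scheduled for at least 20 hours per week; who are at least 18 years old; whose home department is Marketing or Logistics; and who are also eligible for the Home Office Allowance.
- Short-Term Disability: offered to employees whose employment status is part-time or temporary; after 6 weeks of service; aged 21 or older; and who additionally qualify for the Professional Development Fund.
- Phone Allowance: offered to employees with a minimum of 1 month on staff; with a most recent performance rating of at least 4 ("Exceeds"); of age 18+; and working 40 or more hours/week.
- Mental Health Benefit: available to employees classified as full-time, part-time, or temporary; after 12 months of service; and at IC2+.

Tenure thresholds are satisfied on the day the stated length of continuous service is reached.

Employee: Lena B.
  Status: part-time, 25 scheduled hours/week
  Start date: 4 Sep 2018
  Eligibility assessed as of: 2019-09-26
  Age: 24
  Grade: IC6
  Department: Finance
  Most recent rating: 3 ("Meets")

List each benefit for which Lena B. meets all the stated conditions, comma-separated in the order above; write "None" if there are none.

Service from 4 Sep 2018 to 2019-09-26: 387 days.
Home Office Allowance — service 387 days < 5 years (≈1825 days) ✗ → not eligible.
AD&D Coverage — service 387 days < 2 years (≈730 days) ✗ → not eligible.
Professional Development Fund — status part-time ✗ (requires full-time or temporary) → not eligible.
Profit Sharing Plan — service 387 days < 3 years (≈1095 days) ✗ → not eligible.
Short-Term Disability — status part-time ✓; service 387 days ≥ 6 weeks (≈42 days) ✓; age 24 ≥ 21 ✓; not eligible for Professional Development Fund ✗ → not eligible.
Phone Allowance — service 387 days ≥ 1 month (≈30 days) ✓; rating 3 < 4 ✗ → not eligible.
Mental Health Benefit — status part-time ✓; service 387 days ≥ 12 months (≈360 days) ✓; grade IC6 ≥ IC2 ✓ → eligible.

Mental Health Benefit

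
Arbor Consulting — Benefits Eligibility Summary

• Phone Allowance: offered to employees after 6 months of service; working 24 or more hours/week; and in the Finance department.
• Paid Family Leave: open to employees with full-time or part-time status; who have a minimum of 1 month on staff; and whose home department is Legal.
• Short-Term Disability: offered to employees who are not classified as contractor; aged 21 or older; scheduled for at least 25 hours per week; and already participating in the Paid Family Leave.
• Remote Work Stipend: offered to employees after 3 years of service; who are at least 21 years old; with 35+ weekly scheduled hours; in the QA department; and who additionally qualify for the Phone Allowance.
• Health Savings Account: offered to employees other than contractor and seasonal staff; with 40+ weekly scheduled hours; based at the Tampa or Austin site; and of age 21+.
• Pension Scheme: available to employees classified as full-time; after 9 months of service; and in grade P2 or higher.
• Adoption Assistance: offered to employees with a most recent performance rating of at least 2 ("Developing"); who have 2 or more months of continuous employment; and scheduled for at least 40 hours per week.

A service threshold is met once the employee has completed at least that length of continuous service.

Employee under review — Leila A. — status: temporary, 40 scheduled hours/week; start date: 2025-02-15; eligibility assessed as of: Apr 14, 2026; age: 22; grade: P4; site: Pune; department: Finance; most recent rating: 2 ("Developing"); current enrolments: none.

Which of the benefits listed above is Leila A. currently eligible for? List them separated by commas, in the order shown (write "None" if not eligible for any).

Service from 2025-02-15 to Apr 14, 2026: 423 days.
Phone Allowance — service 423 days ≥ 6 months (≈180 days) ✓; 40 hrs/wk ≥ 24 ✓; dept Finance ✓ → eligible.
Paid Family Leave — status temporary ✗ (requires full-time or part-time) → not eligible.
Short-Term Disability — status temporary ✓ (not excluded); age 22 ≥ 21 ✓; 40 hrs/wk ≥ 25 ✓; not enrolled in Paid Family Leave ✗ → not eligible.
Remote Work Stipend — service 423 days < 3 years (≈1095 days) ✗ → not eligible.
Health Savings Account — status temporary ✓ (not excluded); 40 hrs/wk ≥ 40 ✓; site Pune ✗ (not Tampa or Austin) → not eligible.
Pension Scheme — status temporary ✗ (requires full-time) → not eligible.
Adoption Assistance — rating 2 ≥ 2 ✓; service 423 days ≥ 2 months (≈60 days) ✓; 40 hrs/wk ≥ 40 ✓ → eligible.

Phone Allowance, Adoption Assistance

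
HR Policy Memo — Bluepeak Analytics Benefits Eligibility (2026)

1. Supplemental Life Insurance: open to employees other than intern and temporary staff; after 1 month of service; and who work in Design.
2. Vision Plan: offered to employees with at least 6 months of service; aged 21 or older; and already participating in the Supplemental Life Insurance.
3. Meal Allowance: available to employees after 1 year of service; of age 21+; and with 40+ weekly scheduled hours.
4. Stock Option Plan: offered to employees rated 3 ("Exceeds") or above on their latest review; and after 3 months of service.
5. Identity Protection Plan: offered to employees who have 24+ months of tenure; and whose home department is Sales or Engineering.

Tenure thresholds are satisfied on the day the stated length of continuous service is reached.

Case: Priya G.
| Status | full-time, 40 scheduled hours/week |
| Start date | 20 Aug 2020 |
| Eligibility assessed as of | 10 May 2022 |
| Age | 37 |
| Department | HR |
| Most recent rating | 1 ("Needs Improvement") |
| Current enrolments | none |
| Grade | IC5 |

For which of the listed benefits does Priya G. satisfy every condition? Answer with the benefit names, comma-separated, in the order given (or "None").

Service from 20 Aug 2020 to 10 May 2022: 628 days.
Supplemental Life Insurance — status full-time ✓ (not excluded); service 628 days ≥ 1 month (≈30 days) ✓; dept HR ✗ → not eligible.
Vision Plan — service 628 days ≥ 6 months (≈180 days) ✓; age 37 ≥ 21 ✓; not enrolled in Supplemental Life Insurance ✗ → not eligible.
Meal Allowance — service 628 days ≥ 1 year (≈365 days) ✓; age 37 ≥ 21 ✓; 40 hrs/wk ≥ 40 ✓ → eligible.
Stock Option Plan — rating 1 < 3 ✗ → not eligible.
Identity Protection Plan — service 628 days < 24 months (≈720 days) ✗ → not eligible.

Meal Allowance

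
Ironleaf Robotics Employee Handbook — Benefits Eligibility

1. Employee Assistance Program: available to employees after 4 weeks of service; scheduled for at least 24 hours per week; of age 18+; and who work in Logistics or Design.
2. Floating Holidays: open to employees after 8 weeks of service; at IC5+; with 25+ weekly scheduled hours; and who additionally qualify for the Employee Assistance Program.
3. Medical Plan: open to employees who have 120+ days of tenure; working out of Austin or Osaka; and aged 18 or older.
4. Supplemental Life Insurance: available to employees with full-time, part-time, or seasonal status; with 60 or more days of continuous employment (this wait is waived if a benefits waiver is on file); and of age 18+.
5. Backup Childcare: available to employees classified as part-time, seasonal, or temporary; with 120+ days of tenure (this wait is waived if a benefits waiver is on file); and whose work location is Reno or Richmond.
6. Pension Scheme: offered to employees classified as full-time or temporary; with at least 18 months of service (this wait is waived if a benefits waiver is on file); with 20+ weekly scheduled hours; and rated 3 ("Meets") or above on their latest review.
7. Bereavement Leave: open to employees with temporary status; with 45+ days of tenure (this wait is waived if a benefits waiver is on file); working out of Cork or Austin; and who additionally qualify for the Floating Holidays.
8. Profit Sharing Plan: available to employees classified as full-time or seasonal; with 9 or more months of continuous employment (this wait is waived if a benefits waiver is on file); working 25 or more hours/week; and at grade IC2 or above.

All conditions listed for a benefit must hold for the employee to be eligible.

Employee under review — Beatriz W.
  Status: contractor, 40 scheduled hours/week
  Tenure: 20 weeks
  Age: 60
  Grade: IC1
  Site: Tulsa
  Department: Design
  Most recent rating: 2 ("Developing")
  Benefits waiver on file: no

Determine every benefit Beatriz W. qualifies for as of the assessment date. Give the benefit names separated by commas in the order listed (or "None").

Employee Assistance Program — service 20 weeks ≥ 4 weeks ✓; 40 hrs/wk ≥ 24 ✓; age 60 ≥ 18 ✓; dept Design ✓ → eligible.
Floating Holidays — service 20 weeks ≥ 8 weeks ✓; grade IC1 < IC5 ✗ → not eligible.
Medical Plan — service 20 weeks ≥ 120 days ✓; site Tulsa ✗ (not Austin or Osaka) → not eligible.
Supplemental Life Insurance — status contractor ✗ (requires full-time, part-time, or seasonal) → not eligible.
Backup Childcare — status contractor ✗ (requires part-time, seasonal, or temporary) → not eligible.
Pension Scheme — status contractor ✗ (requires full-time or temporary) → not eligible.
Bereavement Leave — status contractor ✗ (requires temporary) → not eligible.
Profit Sharing Plan — status contractor ✗ (requires full-time or seasonal) → not eligible.

Employee Assistance Program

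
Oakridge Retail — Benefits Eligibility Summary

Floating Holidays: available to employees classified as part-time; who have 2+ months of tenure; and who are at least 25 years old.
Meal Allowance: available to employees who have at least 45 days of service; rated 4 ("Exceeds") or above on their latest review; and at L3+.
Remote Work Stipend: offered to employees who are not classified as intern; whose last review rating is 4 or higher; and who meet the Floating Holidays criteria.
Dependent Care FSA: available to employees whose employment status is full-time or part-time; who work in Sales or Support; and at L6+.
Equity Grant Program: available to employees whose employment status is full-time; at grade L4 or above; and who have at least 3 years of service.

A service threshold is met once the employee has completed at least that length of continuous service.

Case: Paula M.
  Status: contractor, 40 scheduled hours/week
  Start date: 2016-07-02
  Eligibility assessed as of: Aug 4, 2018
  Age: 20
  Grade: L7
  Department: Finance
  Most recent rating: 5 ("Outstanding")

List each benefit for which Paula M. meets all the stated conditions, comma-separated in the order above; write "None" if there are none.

Meal Allowance

Service from 2016-07-02 to Aug 4, 2018: 763 days.
Floating Holidays — status contractor ✗ (requires part-time) → not eligible.
Meal Allowance — service 763 days ≥ 45 days ✓; rating 5 ≥ 4 ✓; grade L7 ≥ L3 ✓ → eligible.
Remote Work Stipend — status contractor ✓ (not excluded); rating 5 ≥ 4 ✓; not eligible for Floating Holidays ✗ → not eligible.
Dependent Care FSA — status contractor ✗ (requires full-time or part-time) → not eligible.
Equity Grant Program — status contractor ✗ (requires full-time) → not eligible.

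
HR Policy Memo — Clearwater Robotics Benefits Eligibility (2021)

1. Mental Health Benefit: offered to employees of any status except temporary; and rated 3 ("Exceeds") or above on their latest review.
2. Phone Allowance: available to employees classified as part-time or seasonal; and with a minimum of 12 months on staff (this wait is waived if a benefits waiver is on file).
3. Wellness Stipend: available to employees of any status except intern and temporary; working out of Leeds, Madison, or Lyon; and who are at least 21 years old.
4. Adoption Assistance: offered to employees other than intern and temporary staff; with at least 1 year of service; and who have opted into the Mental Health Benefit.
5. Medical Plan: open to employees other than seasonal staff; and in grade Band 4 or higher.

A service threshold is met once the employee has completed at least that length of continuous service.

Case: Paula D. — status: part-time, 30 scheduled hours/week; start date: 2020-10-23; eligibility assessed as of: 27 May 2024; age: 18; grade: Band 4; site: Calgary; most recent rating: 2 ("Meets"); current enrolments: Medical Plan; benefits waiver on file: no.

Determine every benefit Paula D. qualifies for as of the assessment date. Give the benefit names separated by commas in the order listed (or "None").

Phone Allowance, Medical Plan

Service from 2020-10-23 to 27 May 2024: 1312 days.
Mental Health Benefit — status part-time ✓ (not excluded); rating 2 < 3 ✗ → not eligible.
Phone Allowance — status part-time ✓; no waiver, service 1312 days ≥ 12 months (≈360 days) ✓ → eligible.
Wellness Stipend — status part-time ✓ (not excluded); site Calgary ✗ (not Leeds, Madison, or Lyon) → not eligible.
Adoption Assistance — status part-time ✓ (not excluded); service 1312 days ≥ 1 year (≈365 days) ✓; not enrolled in Mental Health Benefit ✗ → not eligible.
Medical Plan — status part-time ✓ (not excluded); grade Band 4 ≥ Band 4 ✓ → eligible.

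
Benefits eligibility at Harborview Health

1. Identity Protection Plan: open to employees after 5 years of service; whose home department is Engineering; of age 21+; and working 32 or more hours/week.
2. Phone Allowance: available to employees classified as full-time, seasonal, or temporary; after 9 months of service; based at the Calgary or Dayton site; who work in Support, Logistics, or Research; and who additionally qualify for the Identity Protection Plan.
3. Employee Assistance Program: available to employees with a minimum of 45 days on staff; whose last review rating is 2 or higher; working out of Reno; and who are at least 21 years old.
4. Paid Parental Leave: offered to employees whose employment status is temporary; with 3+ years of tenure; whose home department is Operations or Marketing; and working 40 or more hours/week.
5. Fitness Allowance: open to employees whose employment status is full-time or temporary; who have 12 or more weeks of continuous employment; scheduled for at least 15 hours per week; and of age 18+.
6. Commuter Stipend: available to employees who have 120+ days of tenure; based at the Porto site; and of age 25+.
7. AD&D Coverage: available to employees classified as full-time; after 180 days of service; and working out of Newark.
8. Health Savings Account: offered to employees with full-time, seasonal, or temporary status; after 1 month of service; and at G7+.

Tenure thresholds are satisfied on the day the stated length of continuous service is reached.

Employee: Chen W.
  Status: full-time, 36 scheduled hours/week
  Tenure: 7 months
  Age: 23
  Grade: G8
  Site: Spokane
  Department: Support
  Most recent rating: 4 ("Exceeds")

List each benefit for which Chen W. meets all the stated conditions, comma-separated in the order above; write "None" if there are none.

Identity Protection Plan — service 7 months < 5 years (≈1825 days) ✗ → not eligible.
Phone Allowance — status full-time ✓; service 7 months < 9 months ✗ → not eligible.
Employee Assistance Program — service 7 months ≥ 45 days ✓; rating 4 ≥ 2 ✓; site Spokane ✗ (not Reno) → not eligible.
Paid Parental Leave — status full-time ✗ (requires temporary) → not eligible.
Fitness Allowance — status full-time ✓; service 7 months ≥ 12 weeks (≈84 days) ✓; 36 hrs/wk ≥ 15 ✓; age 23 ≥ 18 ✓ → eligible.
Commuter Stipend — service 7 months ≥ 120 days ✓; site Spokane ✗ (not Porto) → not eligible.
AD&D Coverage — status full-time ✓; service 7 months ≥ 180 days ✓; site Spokane ✗ (not Newark) → not eligible.
Health Savings Account — status full-time ✓; service 7 months ≥ 1 month ✓; grade G8 ≥ G7 ✓ → eligible.

Fitness Allowance, Health Savings Account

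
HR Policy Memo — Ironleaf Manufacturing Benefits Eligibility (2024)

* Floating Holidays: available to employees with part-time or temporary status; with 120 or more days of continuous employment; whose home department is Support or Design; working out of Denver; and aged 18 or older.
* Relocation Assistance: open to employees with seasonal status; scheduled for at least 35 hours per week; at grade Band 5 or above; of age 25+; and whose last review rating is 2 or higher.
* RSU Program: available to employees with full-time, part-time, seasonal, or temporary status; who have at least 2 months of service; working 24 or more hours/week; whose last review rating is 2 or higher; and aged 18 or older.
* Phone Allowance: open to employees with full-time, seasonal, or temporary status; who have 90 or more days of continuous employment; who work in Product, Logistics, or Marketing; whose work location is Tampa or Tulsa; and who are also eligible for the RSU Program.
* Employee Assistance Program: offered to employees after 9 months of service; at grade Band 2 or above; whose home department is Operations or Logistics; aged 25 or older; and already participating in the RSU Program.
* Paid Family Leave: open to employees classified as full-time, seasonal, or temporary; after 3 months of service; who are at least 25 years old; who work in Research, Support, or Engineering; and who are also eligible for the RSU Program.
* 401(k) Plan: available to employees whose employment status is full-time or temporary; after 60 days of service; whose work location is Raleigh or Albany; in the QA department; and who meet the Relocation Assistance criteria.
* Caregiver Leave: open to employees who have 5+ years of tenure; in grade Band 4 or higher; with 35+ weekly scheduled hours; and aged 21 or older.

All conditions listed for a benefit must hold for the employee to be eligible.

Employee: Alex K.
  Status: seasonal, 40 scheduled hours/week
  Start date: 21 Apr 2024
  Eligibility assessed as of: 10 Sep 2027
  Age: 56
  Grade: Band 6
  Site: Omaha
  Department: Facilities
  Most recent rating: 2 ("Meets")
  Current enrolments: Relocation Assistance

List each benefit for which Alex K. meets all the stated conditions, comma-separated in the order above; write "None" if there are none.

Service from 21 Apr 2024 to 10 Sep 2027: 1237 days.
Floating Holidays — status seasonal ✗ (requires part-time or temporary) → not eligible.
Relocation Assistance — status seasonal ✓; 40 hrs/wk ≥ 35 ✓; grade Band 6 ≥ Band 5 ✓; age 56 ≥ 25 ✓; rating 2 ≥ 2 ✓ → eligible.
RSU Program — status seasonal ✓; service 1237 days ≥ 2 months (≈60 days) ✓; 40 hrs/wk ≥ 24 ✓; rating 2 ≥ 2 ✓; age 56 ≥ 18 ✓ → eligible.
Phone Allowance — status seasonal ✓; service 1237 days ≥ 90 days ✓; dept Facilities ✗ → not eligible.
Employee Assistance Program — service 1237 days ≥ 9 months (≈270 days) ✓; grade Band 6 ≥ Band 2 ✓; dept Facilities ✗ → not eligible.
Paid Family Leave — status seasonal ✓; service 1237 days ≥ 3 months (≈90 days) ✓; age 56 ≥ 25 ✓; dept Facilities ✗ → not eligible.
401(k) Plan — status seasonal ✗ (requires full-time or temporary) → not eligible.
Caregiver Leave — service 1237 days < 5 years (≈1825 days) ✗ → not eligible.

Relocation Assistance, RSU Program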